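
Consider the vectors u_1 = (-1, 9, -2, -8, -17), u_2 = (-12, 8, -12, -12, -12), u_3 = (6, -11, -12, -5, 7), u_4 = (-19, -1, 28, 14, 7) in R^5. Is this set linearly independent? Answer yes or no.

yes

Form the matrix with these vectors as rows and row reduce.
R2 ← R2 − (12)·R1: [0, -100, 12, 84, 192]
R3 ← R3 + (6)·R1: [0, 43, -24, -53, -95]
R4 ← R4 − (19)·R1: [0, -172, 66, 166, 330]
R3 ← R3 + (43/100)·R2: [0, 0, -471/25, -422/25, -311/25]
R4 ← R4 − (43/25)·R2: [0, 0, 1134/25, 538/25, -6/25]
R4 ← R4 + (378/157)·R3: [0, 0, 0, -3002/157, -4740/157]
4 nonzero rows, so the 4 vectors span a space of dimension 4.
Since 4 = 4, the vectors are linearly independent.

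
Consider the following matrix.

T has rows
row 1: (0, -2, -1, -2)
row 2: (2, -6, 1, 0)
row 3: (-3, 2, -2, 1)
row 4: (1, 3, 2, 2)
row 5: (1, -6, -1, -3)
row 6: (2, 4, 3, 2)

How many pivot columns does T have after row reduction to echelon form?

Row reduce to echelon form.
Swap R1 ↔ R2
R3 ← R3 + (3/2)·R1: [0, -7, -1/2, 1]
R4 ← R4 − (1/2)·R1: [0, 6, 3/2, 2]
R5 ← R5 − (1/2)·R1: [0, -3, -3/2, -3]
R6 ← R6 − R1: [0, 10, 2, 2]
R3 ← R3 − (7/2)·R2: [0, 0, 3, 8]
R4 ← R4 + (3)·R2: [0, 0, -3/2, -4]
R5 ← R5 − (3/2)·R2: [0, 0, 0, 0]
R6 ← R6 + (5)·R2: [0, 0, -3, -8]
R4 ← R4 + (1/2)·R3: [0, 0, 0, 0]
R6 ← R6 + R3: [0, 0, 0, 0]
Echelon form has 3 nonzero rows, so rank(T) = 3.
Each nonzero row contributes one pivot column: 3 pivot columns.

3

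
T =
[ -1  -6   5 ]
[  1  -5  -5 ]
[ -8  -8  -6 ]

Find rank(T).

3

Row reduce to echelon form.
R2 ← R2 + R1: [0, -11, 0]
R3 ← R3 − (8)·R1: [0, 40, -46]
R3 ← R3 + (40/11)·R2: [0, 0, -46]
Echelon form has 3 nonzero rows, so rank(T) = 3.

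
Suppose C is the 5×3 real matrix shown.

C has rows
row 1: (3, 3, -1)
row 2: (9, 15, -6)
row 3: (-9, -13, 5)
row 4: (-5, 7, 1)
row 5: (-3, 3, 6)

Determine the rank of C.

3

Row reduce to echelon form.
R2 ← R2 − (3)·R1: [0, 6, -3]
R3 ← R3 + (3)·R1: [0, -4, 2]
R4 ← R4 + (5/3)·R1: [0, 12, -2/3]
R5 ← R5 + R1: [0, 6, 5]
R3 ← R3 + (2/3)·R2: [0, 0, 0]
R4 ← R4 − (2)·R2: [0, 0, 16/3]
R5 ← R5 − R2: [0, 0, 8]
Swap R3 ↔ R4
R5 ← R5 − (3/2)·R3: [0, 0, 0]
Echelon form has 3 nonzero rows, so rank(C) = 3.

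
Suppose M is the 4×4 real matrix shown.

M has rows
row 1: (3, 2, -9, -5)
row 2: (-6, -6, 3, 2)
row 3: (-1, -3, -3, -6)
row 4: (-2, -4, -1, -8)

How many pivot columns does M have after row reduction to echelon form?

Row reduce to echelon form.
R2 ← R2 + (2)·R1: [0, -2, -15, -8]
R3 ← R3 + (1/3)·R1: [0, -7/3, -6, -23/3]
R4 ← R4 + (2/3)·R1: [0, -8/3, -7, -34/3]
R3 ← R3 − (7/6)·R2: [0, 0, 23/2, 5/3]
R4 ← R4 − (4/3)·R2: [0, 0, 13, -2/3]
R4 ← R4 − (26/23)·R3: [0, 0, 0, -176/69]
Echelon form has 4 nonzero rows, so rank(M) = 4.
Each nonzero row contributes one pivot column: 4 pivot columns.

4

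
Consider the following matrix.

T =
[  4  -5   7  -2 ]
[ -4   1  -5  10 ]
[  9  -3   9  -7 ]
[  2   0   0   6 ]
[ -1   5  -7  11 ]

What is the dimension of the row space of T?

Row reduce to echelon form.
R2 ← R2 + R1: [0, -4, 2, 8]
R3 ← R3 − (9/4)·R1: [0, 33/4, -27/4, -5/2]
R4 ← R4 − (1/2)·R1: [0, 5/2, -7/2, 7]
R5 ← R5 + (1/4)·R1: [0, 15/4, -21/4, 21/2]
R3 ← R3 + (33/16)·R2: [0, 0, -21/8, 14]
R4 ← R4 + (5/8)·R2: [0, 0, -9/4, 12]
R5 ← R5 + (15/16)·R2: [0, 0, -27/8, 18]
R4 ← R4 − (6/7)·R3: [0, 0, 0, 0]
R5 ← R5 − (9/7)·R3: [0, 0, 0, 0]
Echelon form has 3 nonzero rows, so rank(T) = 3.
The row space has dimension equal to the rank: 3.

3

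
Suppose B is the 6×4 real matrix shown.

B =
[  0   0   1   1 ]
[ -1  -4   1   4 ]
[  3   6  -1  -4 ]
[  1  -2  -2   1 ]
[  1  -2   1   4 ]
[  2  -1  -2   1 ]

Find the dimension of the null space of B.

Row reduce to echelon form.
Swap R1 ↔ R2
R3 ← R3 + (3)·R1: [0, -6, 2, 8]
R4 ← R4 + R1: [0, -6, -1, 5]
R5 ← R5 + R1: [0, -6, 2, 8]
R6 ← R6 + (2)·R1: [0, -9, 0, 9]
Swap R2 ↔ R3
R4 ← R4 − R2: [0, 0, -3, -3]
R5 ← R5 − R2: [0, 0, 0, 0]
R6 ← R6 − (3/2)·R2: [0, 0, -3, -3]
R4 ← R4 + (3)·R3: [0, 0, 0, 0]
R6 ← R6 + (3)·R3: [0, 0, 0, 0]
3 nonzero rows, so rank(B) = 3.
B has 4 columns; by rank–nullity, nullity = 4 − 3 = 1.

1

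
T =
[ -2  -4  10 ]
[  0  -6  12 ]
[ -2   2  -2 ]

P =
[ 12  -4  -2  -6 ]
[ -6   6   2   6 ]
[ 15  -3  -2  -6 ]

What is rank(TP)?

2

First compute TP:
[[150, -46, -24, -72],
 [216, -72, -36, -108],
 [-66,  26,  12,  36]]
Now row reduce the product.
R2 ← R2 − (36/25)·R1: [0, -144/25, -36/25, -108/25]
R3 ← R3 + (11/25)·R1: [0, 144/25, 36/25, 108/25]
R3 ← R3 + R2: [0, 0, 0, 0]
2 nonzero rows, so rank(TP) = 2.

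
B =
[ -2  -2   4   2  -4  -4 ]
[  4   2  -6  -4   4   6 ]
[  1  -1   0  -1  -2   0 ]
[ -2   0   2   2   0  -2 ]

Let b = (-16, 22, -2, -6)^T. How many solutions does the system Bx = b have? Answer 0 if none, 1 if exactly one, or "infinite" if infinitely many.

Row reduce the augmented matrix [B | b].
R2 ← R2 + (2)·R1: [0, -2, 2, 0, -4, -2, -10]
R3 ← R3 + (1/2)·R1: [0, -2, 2, 0, -4, -2, -10]
R4 ← R4 − R1: [0, 2, -2, 0, 4, 2, 10]
R3 ← R3 − R2: [0, 0, 0, 0, 0, 0, 0]
R4 ← R4 + R2: [0, 0, 0, 0, 0, 0, 0]
The echelon form has 2 nonzero rows, and every pivot lies in the first 6 columns, so rank(B) = rank([B|b]) = 2.
The system is consistent.
rank = 2 < 6 unknowns, so there are infinitely many solutions.

infinite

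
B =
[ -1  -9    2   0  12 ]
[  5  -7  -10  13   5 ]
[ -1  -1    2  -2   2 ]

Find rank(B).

2

Row reduce to echelon form.
R2 ← R2 + (5)·R1: [0, -52, 0, 13, 65]
R3 ← R3 − R1: [0, 8, 0, -2, -10]
R3 ← R3 + (2/13)·R2: [0, 0, 0, 0, 0]
Echelon form has 2 nonzero rows, so rank(B) = 2.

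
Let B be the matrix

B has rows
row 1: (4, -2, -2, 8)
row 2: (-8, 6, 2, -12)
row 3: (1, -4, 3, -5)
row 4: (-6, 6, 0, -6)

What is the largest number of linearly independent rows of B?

2

Row reduce to echelon form.
R2 ← R2 + (2)·R1: [0, 2, -2, 4]
R3 ← R3 − (1/4)·R1: [0, -7/2, 7/2, -7]
R4 ← R4 + (3/2)·R1: [0, 3, -3, 6]
R3 ← R3 + (7/4)·R2: [0, 0, 0, 0]
R4 ← R4 − (3/2)·R2: [0, 0, 0, 0]
Echelon form has 2 nonzero rows, so rank(B) = 2.
The rank gives the maximum number of linearly independent rows: 2.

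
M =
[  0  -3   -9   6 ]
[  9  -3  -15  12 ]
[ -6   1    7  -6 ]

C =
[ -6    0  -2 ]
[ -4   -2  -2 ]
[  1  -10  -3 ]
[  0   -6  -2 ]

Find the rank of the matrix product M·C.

2

First compute MC:
[[  3,  60,  21],
 [-57,  84,   9],
 [ 39, -36,   1]]
Now row reduce the product.
R2 ← R2 + (19)·R1: [0, 1224, 408]
R3 ← R3 − (13)·R1: [0, -816, -272]
R3 ← R3 + (2/3)·R2: [0, 0, 0]
2 nonzero rows, so rank(MC) = 2.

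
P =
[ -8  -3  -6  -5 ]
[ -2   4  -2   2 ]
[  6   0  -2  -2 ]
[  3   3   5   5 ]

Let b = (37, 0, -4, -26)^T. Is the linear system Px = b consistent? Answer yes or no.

Row reduce the augmented matrix [P | b].
R2 ← R2 − (1/4)·R1: [0, 19/4, -1/2, 13/4, -37/4]
R3 ← R3 + (3/4)·R1: [0, -9/4, -13/2, -23/4, 95/4]
R4 ← R4 + (3/8)·R1: [0, 15/8, 11/4, 25/8, -97/8]
R3 ← R3 + (9/19)·R2: [0, 0, -128/19, -80/19, 368/19]
R4 ← R4 − (15/38)·R2: [0, 0, 56/19, 35/19, -161/19]
R4 ← R4 + (7/16)·R3: [0, 0, 0, 0, 0]
The echelon form has 3 nonzero rows, and every pivot lies in the first 4 columns, so rank(P) = rank([P|b]) = 3.
The system is consistent.

yes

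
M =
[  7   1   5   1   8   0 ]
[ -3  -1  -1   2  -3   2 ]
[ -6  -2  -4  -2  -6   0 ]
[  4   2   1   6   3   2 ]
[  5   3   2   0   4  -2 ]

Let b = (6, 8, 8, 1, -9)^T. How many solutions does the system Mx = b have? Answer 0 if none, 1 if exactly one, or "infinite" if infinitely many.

Row reduce the augmented matrix [M | b].
R2 ← R2 + (3/7)·R1: [0, -4/7, 8/7, 17/7, 3/7, 2, 74/7]
R3 ← R3 + (6/7)·R1: [0, -8/7, 2/7, -8/7, 6/7, 0, 92/7]
R4 ← R4 − (4/7)·R1: [0, 10/7, -13/7, 38/7, -11/7, 2, -17/7]
R5 ← R5 − (5/7)·R1: [0, 16/7, -11/7, -5/7, -12/7, -2, -93/7]
R3 ← R3 − (2)·R2: [0, 0, -2, -6, 0, -4, -8]
R4 ← R4 + (5/2)·R2: [0, 0, 1, 23/2, -1/2, 7, 24]
R5 ← R5 + (4)·R2: [0, 0, 3, 9, 0, 6, 29]
R4 ← R4 + (1/2)·R3: [0, 0, 0, 17/2, -1/2, 5, 20]
R5 ← R5 + (3/2)·R3: [0, 0, 0, 0, 0, 0, 17]
The echelon form has 5 nonzero rows; the last pivot sits in the augmented column, so rank(M) = 4 but rank([M|b]) = 5.
Since the ranks differ, the system is inconsistent.
It has no solutions.

0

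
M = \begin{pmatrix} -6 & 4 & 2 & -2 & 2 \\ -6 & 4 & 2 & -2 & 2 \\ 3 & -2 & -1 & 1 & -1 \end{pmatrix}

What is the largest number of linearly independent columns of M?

1

Row reduce to echelon form.
R2 ← R2 − R1: [0, 0, 0, 0, 0]
R3 ← R3 + (1/2)·R1: [0, 0, 0, 0, 0]
Echelon form has 1 nonzero row, so rank(M) = 1.
The rank gives the maximum number of linearly independent columns: 1.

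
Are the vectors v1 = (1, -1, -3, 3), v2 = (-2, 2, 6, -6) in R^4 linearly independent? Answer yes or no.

no

Form the matrix with these vectors as rows and row reduce.
R2 ← R2 + (2)·R1: [0, 0, 0, 0]
1 nonzero row, so the 2 vectors span a space of dimension 1.
Since 1 < 2, the vectors are linearly dependent.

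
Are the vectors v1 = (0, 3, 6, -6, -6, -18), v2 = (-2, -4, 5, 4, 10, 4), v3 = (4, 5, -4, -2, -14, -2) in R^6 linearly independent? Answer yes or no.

Form the matrix with these vectors as rows and row reduce.
Swap R1 ↔ R2
R3 ← R3 + (2)·R1: [0, -3, 6, 6, 6, 6]
R3 ← R3 + R2: [0, 0, 12, 0, 0, -12]
3 nonzero rows, so the 3 vectors span a space of dimension 3.
Since 3 = 3, the vectors are linearly independent.

yes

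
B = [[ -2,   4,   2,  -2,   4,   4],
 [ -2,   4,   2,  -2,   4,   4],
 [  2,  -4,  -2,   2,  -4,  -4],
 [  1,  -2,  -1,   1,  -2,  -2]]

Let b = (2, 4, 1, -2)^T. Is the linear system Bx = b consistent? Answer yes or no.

no

Row reduce the augmented matrix [B | b].
R2 ← R2 − R1: [0, 0, 0, 0, 0, 0, 2]
R3 ← R3 + R1: [0, 0, 0, 0, 0, 0, 3]
R4 ← R4 + (1/2)·R1: [0, 0, 0, 0, 0, 0, -1]
R3 ← R3 − (3/2)·R2: [0, 0, 0, 0, 0, 0, 0]
R4 ← R4 + (1/2)·R2: [0, 0, 0, 0, 0, 0, 0]
The echelon form has 2 nonzero rows; the last pivot sits in the augmented column, so rank(B) = 1 but rank([B|b]) = 2.
Since the ranks differ, the system is inconsistent.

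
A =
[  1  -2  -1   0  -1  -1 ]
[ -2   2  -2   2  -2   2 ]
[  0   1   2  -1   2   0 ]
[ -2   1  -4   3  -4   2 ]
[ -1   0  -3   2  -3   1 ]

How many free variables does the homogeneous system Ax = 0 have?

Row reduce to echelon form.
R2 ← R2 + (2)·R1: [0, -2, -4, 2, -4, 0]
R4 ← R4 + (2)·R1: [0, -3, -6, 3, -6, 0]
R5 ← R5 + R1: [0, -2, -4, 2, -4, 0]
R3 ← R3 + (1/2)·R2: [0, 0, 0, 0, 0, 0]
R4 ← R4 − (3/2)·R2: [0, 0, 0, 0, 0, 0]
R5 ← R5 − R2: [0, 0, 0, 0, 0, 0]
2 nonzero rows, so rank(A) = 2.
A has 6 columns; by rank–nullity, nullity = 6 − 2 = 4.

4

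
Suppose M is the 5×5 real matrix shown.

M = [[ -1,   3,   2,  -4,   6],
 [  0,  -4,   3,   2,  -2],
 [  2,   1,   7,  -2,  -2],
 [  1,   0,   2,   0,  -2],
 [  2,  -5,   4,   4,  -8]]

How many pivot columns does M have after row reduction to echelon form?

Row reduce to echelon form.
R3 ← R3 + (2)·R1: [0, 7, 11, -10, 10]
R4 ← R4 + R1: [0, 3, 4, -4, 4]
R5 ← R5 + (2)·R1: [0, 1, 8, -4, 4]
R3 ← R3 + (7/4)·R2: [0, 0, 65/4, -13/2, 13/2]
R4 ← R4 + (3/4)·R2: [0, 0, 25/4, -5/2, 5/2]
R5 ← R5 + (1/4)·R2: [0, 0, 35/4, -7/2, 7/2]
R4 ← R4 − (5/13)·R3: [0, 0, 0, 0, 0]
R5 ← R5 − (7/13)·R3: [0, 0, 0, 0, 0]
Echelon form has 3 nonzero rows, so rank(M) = 3.
Each nonzero row contributes one pivot column: 3 pivot columns.

3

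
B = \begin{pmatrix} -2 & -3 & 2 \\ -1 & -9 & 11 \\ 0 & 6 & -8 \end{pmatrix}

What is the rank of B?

Row reduce to echelon form.
R2 ← R2 − (1/2)·R1: [0, -15/2, 10]
R3 ← R3 + (4/5)·R2: [0, 0, 0]
Echelon form has 2 nonzero rows, so rank(B) = 2.

2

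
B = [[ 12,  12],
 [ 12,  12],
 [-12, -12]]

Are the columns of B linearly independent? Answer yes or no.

Row reduce B to echelon form.
R2 ← R2 − R1: [0, 0]
R3 ← R3 + R1: [0, 0]
1 pivot among 2 columns.
Only 1 < 2 pivot columns, so the columns are linearly dependent.

no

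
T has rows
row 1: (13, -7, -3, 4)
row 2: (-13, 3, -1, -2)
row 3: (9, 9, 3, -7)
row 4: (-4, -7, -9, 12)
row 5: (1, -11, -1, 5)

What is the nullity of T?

Row reduce to echelon form.
R2 ← R2 + R1: [0, -4, -4, 2]
R3 ← R3 − (9/13)·R1: [0, 180/13, 66/13, -127/13]
R4 ← R4 + (4/13)·R1: [0, -119/13, -129/13, 172/13]
R5 ← R5 − (1/13)·R1: [0, -136/13, -10/13, 61/13]
R3 ← R3 + (45/13)·R2: [0, 0, -114/13, -37/13]
R4 ← R4 − (119/52)·R2: [0, 0, -10/13, 225/26]
R5 ← R5 − (34/13)·R2: [0, 0, 126/13, -7/13]
R4 ← R4 − (5/57)·R3: [0, 0, 0, 1015/114]
R5 ← R5 + (21/19)·R3: [0, 0, 0, -70/19]
R5 ← R5 + (12/29)·R4: [0, 0, 0, 0]
4 nonzero rows, so rank(T) = 4.
T has 4 columns; by rank–nullity, nullity = 4 − 4 = 0.

0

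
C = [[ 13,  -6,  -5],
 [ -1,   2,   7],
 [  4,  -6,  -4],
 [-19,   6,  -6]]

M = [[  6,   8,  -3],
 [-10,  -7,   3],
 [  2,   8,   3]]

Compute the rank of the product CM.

First compute CM:
[[128, 106, -72],
 [-12,  34,  30],
 [ 76,  42, -42],
 [-186, -242,  57]]
Now row reduce the product.
R2 ← R2 + (3/32)·R1: [0, 703/16, 93/4]
R3 ← R3 − (19/32)·R1: [0, -335/16, 3/4]
R4 ← R4 + (93/64)·R1: [0, -2815/32, -381/8]
R3 ← R3 + (335/703)·R2: [0, 0, 8316/703]
R4 ← R4 + (2815/1406)·R2: [0, 0, -756/703]
R4 ← R4 + (1/11)·R3: [0, 0, 0]
3 nonzero rows, so rank(CM) = 3.

3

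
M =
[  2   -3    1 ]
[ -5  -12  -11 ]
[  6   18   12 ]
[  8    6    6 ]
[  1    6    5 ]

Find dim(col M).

3

Row reduce to echelon form.
R2 ← R2 + (5/2)·R1: [0, -39/2, -17/2]
R3 ← R3 − (3)·R1: [0, 27, 9]
R4 ← R4 − (4)·R1: [0, 18, 2]
R5 ← R5 − (1/2)·R1: [0, 15/2, 9/2]
R3 ← R3 + (18/13)·R2: [0, 0, -36/13]
R4 ← R4 + (12/13)·R2: [0, 0, -76/13]
R5 ← R5 + (5/13)·R2: [0, 0, 16/13]
R4 ← R4 − (19/9)·R3: [0, 0, 0]
R5 ← R5 + (4/9)·R3: [0, 0, 0]
Echelon form has 3 nonzero rows, so rank(M) = 3.
The column space has dimension equal to the rank: 3.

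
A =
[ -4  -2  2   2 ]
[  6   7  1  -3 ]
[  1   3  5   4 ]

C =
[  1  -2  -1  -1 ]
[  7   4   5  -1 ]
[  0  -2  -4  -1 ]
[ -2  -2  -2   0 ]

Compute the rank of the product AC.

3

First compute AC:
[[-22,  -8, -18,   4],
 [ 61,  20,  31, -14],
 [ 14,  -8, -14,  -9]]
Now row reduce the product.
R2 ← R2 + (61/22)·R1: [0, -24/11, -208/11, -32/11]
R3 ← R3 + (7/11)·R1: [0, -144/11, -280/11, -71/11]
R3 ← R3 − (6)·R2: [0, 0, 88, 11]
3 nonzero rows, so rank(AC) = 3.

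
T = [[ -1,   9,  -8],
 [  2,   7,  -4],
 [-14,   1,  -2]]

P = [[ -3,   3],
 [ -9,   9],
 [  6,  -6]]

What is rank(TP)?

1

First compute TP:
[[-126, 126],
 [-93,  93],
 [ 21, -21]]
Now row reduce the product.
R2 ← R2 − (31/42)·R1: [0, 0]
R3 ← R3 + (1/6)·R1: [0, 0]
1 nonzero row, so rank(TP) = 1.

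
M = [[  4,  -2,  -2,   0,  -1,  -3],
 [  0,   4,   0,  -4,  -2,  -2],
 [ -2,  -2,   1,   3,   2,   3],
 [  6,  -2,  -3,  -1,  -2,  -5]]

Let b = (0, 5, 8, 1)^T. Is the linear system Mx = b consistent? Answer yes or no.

no

Row reduce the augmented matrix [M | b].
R3 ← R3 + (1/2)·R1: [0, -3, 0, 3, 3/2, 3/2, 8]
R4 ← R4 − (3/2)·R1: [0, 1, 0, -1, -1/2, -1/2, 1]
R3 ← R3 + (3/4)·R2: [0, 0, 0, 0, 0, 0, 47/4]
R4 ← R4 − (1/4)·R2: [0, 0, 0, 0, 0, 0, -1/4]
R4 ← R4 + (1/47)·R3: [0, 0, 0, 0, 0, 0, 0]
The echelon form has 3 nonzero rows; the last pivot sits in the augmented column, so rank(M) = 2 but rank([M|b]) = 3.
Since the ranks differ, the system is inconsistent.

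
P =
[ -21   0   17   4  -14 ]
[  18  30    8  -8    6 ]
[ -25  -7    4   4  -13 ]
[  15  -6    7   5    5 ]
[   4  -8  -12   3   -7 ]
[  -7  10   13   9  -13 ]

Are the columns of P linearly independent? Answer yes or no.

yes

Row reduce P to echelon form.
R2 ← R2 + (6/7)·R1: [0, 30, 158/7, -32/7, -6]
R3 ← R3 − (25/21)·R1: [0, -7, -341/21, -16/21, 11/3]
R4 ← R4 + (5/7)·R1: [0, -6, 134/7, 55/7, -5]
R5 ← R5 + (4/21)·R1: [0, -8, -184/21, 79/21, -29/3]
R6 ← R6 − (1/3)·R1: [0, 10, 22/3, 23/3, -25/3]
R3 ← R3 + (7/30)·R2: [0, 0, -384/35, -64/35, 34/15]
R4 ← R4 + (1/5)·R2: [0, 0, 828/35, 243/35, -31/5]
R5 ← R5 + (4/15)·R2: [0, 0, -96/35, 89/35, -169/15]
R6 ← R6 − (1/3)·R2: [0, 0, -4/21, 193/21, -19/3]
R4 ← R4 + (69/32)·R3: [0, 0, 0, 3, -21/16]
R5 ← R5 − (1/4)·R3: [0, 0, 0, 3, -71/6]
R6 ← R6 − (5/288)·R3: [0, 0, 0, 83/9, -2753/432]
R5 ← R5 − R4: [0, 0, 0, 0, -505/48]
R6 ← R6 − (83/27)·R4: [0, 0, 0, 0, -505/216]
R6 ← R6 − (2/9)·R5: [0, 0, 0, 0, 0]
5 pivots among 5 columns.
Every column is a pivot column, so the columns are linearly independent.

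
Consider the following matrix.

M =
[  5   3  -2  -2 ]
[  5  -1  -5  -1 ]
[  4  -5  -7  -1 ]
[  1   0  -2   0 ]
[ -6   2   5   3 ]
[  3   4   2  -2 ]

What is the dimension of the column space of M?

4

Row reduce to echelon form.
R2 ← R2 − R1: [0, -4, -3, 1]
R3 ← R3 − (4/5)·R1: [0, -37/5, -27/5, 3/5]
R4 ← R4 − (1/5)·R1: [0, -3/5, -8/5, 2/5]
R5 ← R5 + (6/5)·R1: [0, 28/5, 13/5, 3/5]
R6 ← R6 − (3/5)·R1: [0, 11/5, 16/5, -4/5]
R3 ← R3 − (37/20)·R2: [0, 0, 3/20, -5/4]
R4 ← R4 − (3/20)·R2: [0, 0, -23/20, 1/4]
R5 ← R5 + (7/5)·R2: [0, 0, -8/5, 2]
R6 ← R6 + (11/20)·R2: [0, 0, 31/20, -1/4]
R4 ← R4 + (23/3)·R3: [0, 0, 0, -28/3]
R5 ← R5 + (32/3)·R3: [0, 0, 0, -34/3]
R6 ← R6 − (31/3)·R3: [0, 0, 0, 38/3]
R5 ← R5 − (17/14)·R4: [0, 0, 0, 0]
R6 ← R6 + (19/14)·R4: [0, 0, 0, 0]
Echelon form has 4 nonzero rows, so rank(M) = 4.
The column space has dimension equal to the rank: 4.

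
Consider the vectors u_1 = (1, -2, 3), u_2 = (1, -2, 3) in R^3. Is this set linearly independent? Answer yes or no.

no

Form the matrix with these vectors as rows and row reduce.
R2 ← R2 − R1: [0, 0, 0]
1 nonzero row, so the 2 vectors span a space of dimension 1.
Since 1 < 2, the vectors are linearly dependent.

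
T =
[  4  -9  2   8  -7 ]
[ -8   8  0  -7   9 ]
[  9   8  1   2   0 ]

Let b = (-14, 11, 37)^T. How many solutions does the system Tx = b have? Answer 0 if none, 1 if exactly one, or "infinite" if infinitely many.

infinite

Row reduce the augmented matrix [T | b].
R2 ← R2 + (2)·R1: [0, -10, 4, 9, -5, -17]
R3 ← R3 − (9/4)·R1: [0, 113/4, -7/2, -16, 63/4, 137/2]
R3 ← R3 + (113/40)·R2: [0, 0, 39/5, 377/40, 13/8, 819/40]
The echelon form has 3 nonzero rows, and every pivot lies in the first 5 columns, so rank(T) = rank([T|b]) = 3.
The system is consistent.
rank = 3 < 5 unknowns, so there are infinitely many solutions.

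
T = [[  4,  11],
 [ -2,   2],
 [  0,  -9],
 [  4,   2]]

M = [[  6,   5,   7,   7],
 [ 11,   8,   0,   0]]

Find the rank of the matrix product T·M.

2

First compute TM:
[[145, 108,  28,  28],
 [ 10,   6, -14, -14],
 [-99, -72,   0,   0],
 [ 46,  36,  28,  28]]
Now row reduce the product.
R2 ← R2 − (2/29)·R1: [0, -42/29, -462/29, -462/29]
R3 ← R3 + (99/145)·R1: [0, 252/145, 2772/145, 2772/145]
R4 ← R4 − (46/145)·R1: [0, 252/145, 2772/145, 2772/145]
R3 ← R3 + (6/5)·R2: [0, 0, 0, 0]
R4 ← R4 + (6/5)·R2: [0, 0, 0, 0]
2 nonzero rows, so rank(TM) = 2.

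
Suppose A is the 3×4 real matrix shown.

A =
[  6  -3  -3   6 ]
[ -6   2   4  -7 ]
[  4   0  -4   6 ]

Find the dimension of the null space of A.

2

Row reduce to echelon form.
R2 ← R2 + R1: [0, -1, 1, -1]
R3 ← R3 − (2/3)·R1: [0, 2, -2, 2]
R3 ← R3 + (2)·R2: [0, 0, 0, 0]
2 nonzero rows, so rank(A) = 2.
A has 4 columns; by rank–nullity, nullity = 4 − 2 = 2.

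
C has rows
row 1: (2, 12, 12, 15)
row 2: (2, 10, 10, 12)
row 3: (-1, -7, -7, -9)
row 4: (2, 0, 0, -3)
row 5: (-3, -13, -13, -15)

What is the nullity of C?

Row reduce to echelon form.
R2 ← R2 − R1: [0, -2, -2, -3]
R3 ← R3 + (1/2)·R1: [0, -1, -1, -3/2]
R4 ← R4 − R1: [0, -12, -12, -18]
R5 ← R5 + (3/2)·R1: [0, 5, 5, 15/2]
R3 ← R3 − (1/2)·R2: [0, 0, 0, 0]
R4 ← R4 − (6)·R2: [0, 0, 0, 0]
R5 ← R5 + (5/2)·R2: [0, 0, 0, 0]
2 nonzero rows, so rank(C) = 2.
C has 4 columns; by rank–nullity, nullity = 4 − 2 = 2.

2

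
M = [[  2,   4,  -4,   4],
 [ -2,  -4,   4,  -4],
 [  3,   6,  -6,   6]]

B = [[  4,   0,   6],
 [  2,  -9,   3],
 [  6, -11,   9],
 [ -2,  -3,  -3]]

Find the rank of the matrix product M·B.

1

First compute MB:
[[-16,  -4, -24],
 [ 16,   4,  24],
 [-24,  -6, -36]]
Now row reduce the product.
R2 ← R2 + R1: [0, 0, 0]
R3 ← R3 − (3/2)·R1: [0, 0, 0]
1 nonzero row, so rank(MB) = 1.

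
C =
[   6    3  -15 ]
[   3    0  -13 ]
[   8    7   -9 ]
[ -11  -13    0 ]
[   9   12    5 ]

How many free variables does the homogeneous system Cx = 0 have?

Row reduce to echelon form.
R2 ← R2 − (1/2)·R1: [0, -3/2, -11/2]
R3 ← R3 − (4/3)·R1: [0, 3, 11]
R4 ← R4 + (11/6)·R1: [0, -15/2, -55/2]
R5 ← R5 − (3/2)·R1: [0, 15/2, 55/2]
R3 ← R3 + (2)·R2: [0, 0, 0]
R4 ← R4 − (5)·R2: [0, 0, 0]
R5 ← R5 + (5)·R2: [0, 0, 0]
2 nonzero rows, so rank(C) = 2.
C has 3 columns; by rank–nullity, nullity = 3 − 2 = 1.

1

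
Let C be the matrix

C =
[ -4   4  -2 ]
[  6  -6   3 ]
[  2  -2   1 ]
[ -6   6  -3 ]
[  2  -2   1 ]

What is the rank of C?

1

Row reduce to echelon form.
R2 ← R2 + (3/2)·R1: [0, 0, 0]
R3 ← R3 + (1/2)·R1: [0, 0, 0]
R4 ← R4 − (3/2)·R1: [0, 0, 0]
R5 ← R5 + (1/2)·R1: [0, 0, 0]
Echelon form has 1 nonzero row, so rank(C) = 1.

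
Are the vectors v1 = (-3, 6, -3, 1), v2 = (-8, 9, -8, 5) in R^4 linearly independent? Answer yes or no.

Form the matrix with these vectors as rows and row reduce.
R2 ← R2 − (8/3)·R1: [0, -7, 0, 7/3]
2 nonzero rows, so the 2 vectors span a space of dimension 2.
Since 2 = 2, the vectors are linearly independent.

yes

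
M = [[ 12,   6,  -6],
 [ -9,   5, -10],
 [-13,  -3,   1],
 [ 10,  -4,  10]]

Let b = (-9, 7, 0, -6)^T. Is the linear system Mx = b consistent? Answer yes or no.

no

Row reduce the augmented matrix [M | b].
R2 ← R2 + (3/4)·R1: [0, 19/2, -29/2, 1/4]
R3 ← R3 + (13/12)·R1: [0, 7/2, -11/2, -39/4]
R4 ← R4 − (5/6)·R1: [0, -9, 15, 3/2]
R3 ← R3 − (7/19)·R2: [0, 0, -3/19, -187/19]
R4 ← R4 + (18/19)·R2: [0, 0, 24/19, 33/19]
R4 ← R4 + (8)·R3: [0, 0, 0, -77]
The echelon form has 4 nonzero rows; the last pivot sits in the augmented column, so rank(M) = 3 but rank([M|b]) = 4.
Since the ranks differ, the system is inconsistent.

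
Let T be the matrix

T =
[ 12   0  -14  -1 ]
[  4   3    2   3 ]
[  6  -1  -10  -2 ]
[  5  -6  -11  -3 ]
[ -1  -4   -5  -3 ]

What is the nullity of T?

Row reduce to echelon form.
R2 ← R2 − (1/3)·R1: [0, 3, 20/3, 10/3]
R3 ← R3 − (1/2)·R1: [0, -1, -3, -3/2]
R4 ← R4 − (5/12)·R1: [0, -6, -31/6, -31/12]
R5 ← R5 + (1/12)·R1: [0, -4, -37/6, -37/12]
R3 ← R3 + (1/3)·R2: [0, 0, -7/9, -7/18]
R4 ← R4 + (2)·R2: [0, 0, 49/6, 49/12]
R5 ← R5 + (4/3)·R2: [0, 0, 49/18, 49/36]
R4 ← R4 + (21/2)·R3: [0, 0, 0, 0]
R5 ← R5 + (7/2)·R3: [0, 0, 0, 0]
3 nonzero rows, so rank(T) = 3.
T has 4 columns; by rank–nullity, nullity = 4 − 3 = 1.

1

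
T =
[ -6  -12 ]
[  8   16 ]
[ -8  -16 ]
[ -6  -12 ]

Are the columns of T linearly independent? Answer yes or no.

Row reduce T to echelon form.
R2 ← R2 + (4/3)·R1: [0, 0]
R3 ← R3 − (4/3)·R1: [0, 0]
R4 ← R4 − R1: [0, 0]
1 pivot among 2 columns.
Only 1 < 2 pivot columns, so the columns are linearly dependent.

no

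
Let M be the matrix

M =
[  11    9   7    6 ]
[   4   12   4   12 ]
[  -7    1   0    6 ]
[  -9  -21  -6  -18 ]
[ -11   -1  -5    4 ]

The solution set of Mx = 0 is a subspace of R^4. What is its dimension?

Row reduce to echelon form.
R2 ← R2 − (4/11)·R1: [0, 96/11, 16/11, 108/11]
R3 ← R3 + (7/11)·R1: [0, 74/11, 49/11, 108/11]
R4 ← R4 + (9/11)·R1: [0, -150/11, -3/11, -144/11]
R5 ← R5 + R1: [0, 8, 2, 10]
R3 ← R3 − (37/48)·R2: [0, 0, 10/3, 9/4]
R4 ← R4 + (25/16)·R2: [0, 0, 2, 9/4]
R5 ← R5 − (11/12)·R2: [0, 0, 2/3, 1]
R4 ← R4 − (3/5)·R3: [0, 0, 0, 9/10]
R5 ← R5 − (1/5)·R3: [0, 0, 0, 11/20]
R5 ← R5 − (11/18)·R4: [0, 0, 0, 0]
4 nonzero rows, so rank(M) = 4.
M has 4 columns; by rank–nullity, nullity = 4 − 4 = 0.

0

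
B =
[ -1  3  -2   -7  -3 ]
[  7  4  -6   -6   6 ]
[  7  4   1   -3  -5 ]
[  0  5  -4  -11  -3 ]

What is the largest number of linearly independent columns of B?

3

Row reduce to echelon form.
R2 ← R2 + (7)·R1: [0, 25, -20, -55, -15]
R3 ← R3 + (7)·R1: [0, 25, -13, -52, -26]
R3 ← R3 − R2: [0, 0, 7, 3, -11]
R4 ← R4 − (1/5)·R2: [0, 0, 0, 0, 0]
Echelon form has 3 nonzero rows, so rank(B) = 3.
The rank gives the maximum number of linearly independent columns: 3.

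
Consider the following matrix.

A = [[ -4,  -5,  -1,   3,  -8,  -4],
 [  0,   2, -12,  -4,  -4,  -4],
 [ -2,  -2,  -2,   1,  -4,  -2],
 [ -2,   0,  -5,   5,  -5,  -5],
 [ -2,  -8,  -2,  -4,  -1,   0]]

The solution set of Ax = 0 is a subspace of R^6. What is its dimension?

1

Row reduce to echelon form.
R3 ← R3 − (1/2)·R1: [0, 1/2, -3/2, -1/2, 0, 0]
R4 ← R4 − (1/2)·R1: [0, 5/2, -9/2, 7/2, -1, -3]
R5 ← R5 − (1/2)·R1: [0, -11/2, -3/2, -11/2, 3, 2]
R3 ← R3 − (1/4)·R2: [0, 0, 3/2, 1/2, 1, 1]
R4 ← R4 − (5/4)·R2: [0, 0, 21/2, 17/2, 4, 2]
R5 ← R5 + (11/4)·R2: [0, 0, -69/2, -33/2, -8, -9]
R4 ← R4 − (7)·R3: [0, 0, 0, 5, -3, -5]
R5 ← R5 + (23)·R3: [0, 0, 0, -5, 15, 14]
R5 ← R5 + R4: [0, 0, 0, 0, 12, 9]
5 nonzero rows, so rank(A) = 5.
A has 6 columns; by rank–nullity, nullity = 6 − 5 = 1.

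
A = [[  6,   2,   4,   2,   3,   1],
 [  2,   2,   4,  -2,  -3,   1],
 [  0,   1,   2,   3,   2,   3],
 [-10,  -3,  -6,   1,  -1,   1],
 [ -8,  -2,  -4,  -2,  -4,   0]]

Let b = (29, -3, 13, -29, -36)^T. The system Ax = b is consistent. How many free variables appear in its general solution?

3

Row reduce the augmented matrix [A | b].
R2 ← R2 − (1/3)·R1: [0, 4/3, 8/3, -8/3, -4, 2/3, -38/3]
R4 ← R4 + (5/3)·R1: [0, 1/3, 2/3, 13/3, 4, 8/3, 58/3]
R5 ← R5 + (4/3)·R1: [0, 2/3, 4/3, 2/3, 0, 4/3, 8/3]
R3 ← R3 − (3/4)·R2: [0, 0, 0, 5, 5, 5/2, 45/2]
R4 ← R4 − (1/4)·R2: [0, 0, 0, 5, 5, 5/2, 45/2]
R5 ← R5 − (1/2)·R2: [0, 0, 0, 2, 2, 1, 9]
R4 ← R4 − R3: [0, 0, 0, 0, 0, 0, 0]
R5 ← R5 − (2/5)·R3: [0, 0, 0, 0, 0, 0, 0]
The echelon form has 3 nonzero rows, and every pivot lies in the first 6 columns, so rank(A) = rank([A|b]) = 3.
The system is consistent.
Free variables = (unknowns) − (rank) = 6 − 3 = 3.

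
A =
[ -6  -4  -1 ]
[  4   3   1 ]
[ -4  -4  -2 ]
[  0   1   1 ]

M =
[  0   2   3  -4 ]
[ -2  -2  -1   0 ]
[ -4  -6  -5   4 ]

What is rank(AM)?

2

First compute AM:
[[ 12,   2,  -9,  20],
 [-10,  -4,   4, -12],
 [ 16,  12,   2,   8],
 [ -6,  -8,  -6,   4]]
Now row reduce the product.
R2 ← R2 + (5/6)·R1: [0, -7/3, -7/2, 14/3]
R3 ← R3 − (4/3)·R1: [0, 28/3, 14, -56/3]
R4 ← R4 + (1/2)·R1: [0, -7, -21/2, 14]
R3 ← R3 + (4)·R2: [0, 0, 0, 0]
R4 ← R4 − (3)·R2: [0, 0, 0, 0]
2 nonzero rows, so rank(AM) = 2.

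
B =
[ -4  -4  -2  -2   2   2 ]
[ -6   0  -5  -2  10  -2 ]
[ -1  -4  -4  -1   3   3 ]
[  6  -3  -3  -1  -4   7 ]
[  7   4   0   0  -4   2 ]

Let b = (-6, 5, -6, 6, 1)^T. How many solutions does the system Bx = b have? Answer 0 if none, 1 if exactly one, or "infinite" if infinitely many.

0

Row reduce the augmented matrix [B | b].
R2 ← R2 − (3/2)·R1: [0, 6, -2, 1, 7, -5, 14]
R3 ← R3 − (1/4)·R1: [0, -3, -7/2, -1/2, 5/2, 5/2, -9/2]
R4 ← R4 + (3/2)·R1: [0, -9, -6, -4, -1, 10, -3]
R5 ← R5 + (7/4)·R1: [0, -3, -7/2, -7/2, -1/2, 11/2, -19/2]
R3 ← R3 + (1/2)·R2: [0, 0, -9/2, 0, 6, 0, 5/2]
R4 ← R4 + (3/2)·R2: [0, 0, -9, -5/2, 19/2, 5/2, 18]
R5 ← R5 + (1/2)·R2: [0, 0, -9/2, -3, 3, 3, -5/2]
R4 ← R4 − (2)·R3: [0, 0, 0, -5/2, -5/2, 5/2, 13]
R5 ← R5 − R3: [0, 0, 0, -3, -3, 3, -5]
R5 ← R5 − (6/5)·R4: [0, 0, 0, 0, 0, 0, -103/5]
The echelon form has 5 nonzero rows; the last pivot sits in the augmented column, so rank(B) = 4 but rank([B|b]) = 5.
Since the ranks differ, the system is inconsistent.
It has no solutions.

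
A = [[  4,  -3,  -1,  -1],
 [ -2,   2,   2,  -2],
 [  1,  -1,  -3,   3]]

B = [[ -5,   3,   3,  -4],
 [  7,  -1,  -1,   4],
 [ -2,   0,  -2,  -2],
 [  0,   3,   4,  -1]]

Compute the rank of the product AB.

3

First compute AB:
[[-39,  12,  13, -25],
 [ 20, -14, -20,  14],
 [ -6,  13,  22,  -5]]
Now row reduce the product.
R2 ← R2 + (20/39)·R1: [0, -102/13, -40/3, 46/39]
R3 ← R3 − (2/13)·R1: [0, 145/13, 20, -15/13]
R3 ← R3 + (145/102)·R2: [0, 0, 160/153, 80/153]
3 nonzero rows, so rank(AB) = 3.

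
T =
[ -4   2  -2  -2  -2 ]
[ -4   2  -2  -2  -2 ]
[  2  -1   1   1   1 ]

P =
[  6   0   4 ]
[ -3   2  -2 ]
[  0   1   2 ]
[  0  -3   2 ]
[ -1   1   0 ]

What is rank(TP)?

1

First compute TP:
[[-28,   6, -28],
 [-28,   6, -28],
 [ 14,  -3,  14]]
Now row reduce the product.
R2 ← R2 − R1: [0, 0, 0]
R3 ← R3 + (1/2)·R1: [0, 0, 0]
1 nonzero row, so rank(TP) = 1.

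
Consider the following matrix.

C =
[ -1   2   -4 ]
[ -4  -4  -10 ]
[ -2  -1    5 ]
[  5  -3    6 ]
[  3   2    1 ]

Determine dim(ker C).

0

Row reduce to echelon form.
R2 ← R2 − (4)·R1: [0, -12, 6]
R3 ← R3 − (2)·R1: [0, -5, 13]
R4 ← R4 + (5)·R1: [0, 7, -14]
R5 ← R5 + (3)·R1: [0, 8, -11]
R3 ← R3 − (5/12)·R2: [0, 0, 21/2]
R4 ← R4 + (7/12)·R2: [0, 0, -21/2]
R5 ← R5 + (2/3)·R2: [0, 0, -7]
R4 ← R4 + R3: [0, 0, 0]
R5 ← R5 + (2/3)·R3: [0, 0, 0]
3 nonzero rows, so rank(C) = 3.
C has 3 columns; by rank–nullity, nullity = 3 − 3 = 0.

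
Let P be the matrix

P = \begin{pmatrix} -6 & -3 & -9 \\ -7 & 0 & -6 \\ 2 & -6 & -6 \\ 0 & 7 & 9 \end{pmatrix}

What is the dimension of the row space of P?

Row reduce to echelon form.
R2 ← R2 − (7/6)·R1: [0, 7/2, 9/2]
R3 ← R3 + (1/3)·R1: [0, -7, -9]
R3 ← R3 + (2)·R2: [0, 0, 0]
R4 ← R4 − (2)·R2: [0, 0, 0]
Echelon form has 2 nonzero rows, so rank(P) = 2.
The row space has dimension equal to the rank: 2.

2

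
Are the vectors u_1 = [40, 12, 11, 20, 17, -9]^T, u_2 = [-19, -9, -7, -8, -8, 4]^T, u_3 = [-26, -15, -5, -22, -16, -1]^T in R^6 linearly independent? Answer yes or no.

yes

Form the matrix with these vectors as rows and row reduce.
R2 ← R2 + (19/40)·R1: [0, -33/10, -71/40, 3/2, 3/40, -11/40]
R3 ← R3 + (13/20)·R1: [0, -36/5, 43/20, -9, -99/20, -137/20]
R3 ← R3 − (24/11)·R2: [0, 0, 265/44, -135/11, -225/44, -25/4]
3 nonzero rows, so the 3 vectors span a space of dimension 3.
Since 3 = 3, the vectors are linearly independent.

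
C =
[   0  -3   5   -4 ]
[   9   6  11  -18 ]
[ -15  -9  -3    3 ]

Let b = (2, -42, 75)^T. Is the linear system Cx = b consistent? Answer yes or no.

Row reduce the augmented matrix [C | b].
Swap R1 ↔ R2
R3 ← R3 + (5/3)·R1: [0, 1, 46/3, -27, 5]
R3 ← R3 + (1/3)·R2: [0, 0, 17, -85/3, 17/3]
The echelon form has 3 nonzero rows, and every pivot lies in the first 4 columns, so rank(C) = rank([C|b]) = 3.
The system is consistent.

yes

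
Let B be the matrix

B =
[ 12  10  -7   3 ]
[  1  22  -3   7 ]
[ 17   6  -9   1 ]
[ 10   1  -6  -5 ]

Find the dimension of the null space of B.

Row reduce to echelon form.
R2 ← R2 − (1/12)·R1: [0, 127/6, -29/12, 27/4]
R3 ← R3 − (17/12)·R1: [0, -49/6, 11/12, -13/4]
R4 ← R4 − (5/6)·R1: [0, -22/3, -1/6, -15/2]
R3 ← R3 + (49/127)·R2: [0, 0, -2/127, -82/127]
R4 ← R4 + (44/127)·R2: [0, 0, -255/254, -1311/254]
R4 ← R4 − (255/4)·R3: [0, 0, 0, 36]
4 nonzero rows, so rank(B) = 4.
B has 4 columns; by rank–nullity, nullity = 4 − 4 = 0.

0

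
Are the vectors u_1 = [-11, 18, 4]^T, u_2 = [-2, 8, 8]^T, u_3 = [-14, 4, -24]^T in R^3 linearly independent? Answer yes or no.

no

Form the matrix with these vectors as rows and row reduce.
R2 ← R2 − (2/11)·R1: [0, 52/11, 80/11]
R3 ← R3 − (14/11)·R1: [0, -208/11, -320/11]
R3 ← R3 + (4)·R2: [0, 0, 0]
2 nonzero rows, so the 3 vectors span a space of dimension 2.
Since 2 < 3, the vectors are linearly dependent.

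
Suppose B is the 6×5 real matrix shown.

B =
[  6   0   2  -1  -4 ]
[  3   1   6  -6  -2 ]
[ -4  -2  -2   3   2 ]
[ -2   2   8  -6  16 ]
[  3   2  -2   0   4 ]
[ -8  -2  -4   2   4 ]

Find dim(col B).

5

Row reduce to echelon form.
R2 ← R2 − (1/2)·R1: [0, 1, 5, -11/2, 0]
R3 ← R3 + (2/3)·R1: [0, -2, -2/3, 7/3, -2/3]
R4 ← R4 + (1/3)·R1: [0, 2, 26/3, -19/3, 44/3]
R5 ← R5 − (1/2)·R1: [0, 2, -3, 1/2, 6]
R6 ← R6 + (4/3)·R1: [0, -2, -4/3, 2/3, -4/3]
R3 ← R3 + (2)·R2: [0, 0, 28/3, -26/3, -2/3]
R4 ← R4 − (2)·R2: [0, 0, -4/3, 14/3, 44/3]
R5 ← R5 − (2)·R2: [0, 0, -13, 23/2, 6]
R6 ← R6 + (2)·R2: [0, 0, 26/3, -31/3, -4/3]
R4 ← R4 + (1/7)·R3: [0, 0, 0, 24/7, 102/7]
R5 ← R5 + (39/28)·R3: [0, 0, 0, -4/7, 71/14]
R6 ← R6 − (13/14)·R3: [0, 0, 0, -16/7, -5/7]
R5 ← R5 + (1/6)·R4: [0, 0, 0, 0, 15/2]
R6 ← R6 + (2/3)·R4: [0, 0, 0, 0, 9]
R6 ← R6 − (6/5)·R5: [0, 0, 0, 0, 0]
Echelon form has 5 nonzero rows, so rank(B) = 5.
The column space has dimension equal to the rank: 5.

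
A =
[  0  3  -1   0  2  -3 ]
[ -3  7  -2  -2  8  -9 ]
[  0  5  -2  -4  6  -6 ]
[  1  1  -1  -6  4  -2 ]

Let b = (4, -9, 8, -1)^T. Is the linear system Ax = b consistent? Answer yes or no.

Row reduce the augmented matrix [A | b].
Swap R1 ↔ R2
R4 ← R4 + (1/3)·R1: [0, 10/3, -5/3, -20/3, 20/3, -5, -4]
R3 ← R3 − (5/3)·R2: [0, 0, -1/3, -4, 8/3, -1, 4/3]
R4 ← R4 − (10/9)·R2: [0, 0, -5/9, -20/3, 40/9, -5/3, -76/9]
R4 ← R4 − (5/3)·R3: [0, 0, 0, 0, 0, 0, -32/3]
The echelon form has 4 nonzero rows; the last pivot sits in the augmented column, so rank(A) = 3 but rank([A|b]) = 4.
Since the ranks differ, the system is inconsistent.

no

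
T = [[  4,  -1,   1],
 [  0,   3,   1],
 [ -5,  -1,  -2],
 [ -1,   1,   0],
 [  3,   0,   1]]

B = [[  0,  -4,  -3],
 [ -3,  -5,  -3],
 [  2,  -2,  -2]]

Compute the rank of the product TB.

2

First compute TB:
[[  5, -13, -11],
 [ -7, -17, -11],
 [ -1,  29,  22],
 [ -3,  -1,   0],
 [  2, -14, -11]]
Now row reduce the product.
R2 ← R2 + (7/5)·R1: [0, -176/5, -132/5]
R3 ← R3 + (1/5)·R1: [0, 132/5, 99/5]
R4 ← R4 + (3/5)·R1: [0, -44/5, -33/5]
R5 ← R5 − (2/5)·R1: [0, -44/5, -33/5]
R3 ← R3 + (3/4)·R2: [0, 0, 0]
R4 ← R4 − (1/4)·R2: [0, 0, 0]
R5 ← R5 − (1/4)·R2: [0, 0, 0]
2 nonzero rows, so rank(TB) = 2.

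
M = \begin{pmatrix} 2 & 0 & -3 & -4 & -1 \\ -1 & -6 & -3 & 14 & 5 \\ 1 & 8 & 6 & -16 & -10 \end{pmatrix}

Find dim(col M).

3

Row reduce to echelon form.
R2 ← R2 + (1/2)·R1: [0, -6, -9/2, 12, 9/2]
R3 ← R3 − (1/2)·R1: [0, 8, 15/2, -14, -19/2]
R3 ← R3 + (4/3)·R2: [0, 0, 3/2, 2, -7/2]
Echelon form has 3 nonzero rows, so rank(M) = 3.
The column space has dimension equal to the rank: 3.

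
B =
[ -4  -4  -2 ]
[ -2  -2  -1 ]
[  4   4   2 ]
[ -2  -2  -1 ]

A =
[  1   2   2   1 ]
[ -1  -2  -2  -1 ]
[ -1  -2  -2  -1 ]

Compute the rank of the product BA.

First compute BA:
[[  2,   4,   4,   2],
 [  1,   2,   2,   1],
 [ -2,  -4,  -4,  -2],
 [  1,   2,   2,   1]]
Now row reduce the product.
R2 ← R2 − (1/2)·R1: [0, 0, 0, 0]
R3 ← R3 + R1: [0, 0, 0, 0]
R4 ← R4 − (1/2)·R1: [0, 0, 0, 0]
1 nonzero row, so rank(BA) = 1.

1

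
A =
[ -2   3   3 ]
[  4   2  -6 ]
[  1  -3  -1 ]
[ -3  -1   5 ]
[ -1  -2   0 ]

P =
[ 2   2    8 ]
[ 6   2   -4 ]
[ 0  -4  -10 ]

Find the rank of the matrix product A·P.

3

First compute AP:
[[ 14, -10, -58],
 [ 20,  36,  84],
 [-16,   0,  30],
 [-12, -28, -70],
 [-14,  -6,   0]]
Now row reduce the product.
R2 ← R2 − (10/7)·R1: [0, 352/7, 1168/7]
R3 ← R3 + (8/7)·R1: [0, -80/7, -254/7]
R4 ← R4 + (6/7)·R1: [0, -256/7, -838/7]
R5 ← R5 + R1: [0, -16, -58]
R3 ← R3 + (5/22)·R2: [0, 0, 18/11]
R4 ← R4 + (8/11)·R2: [0, 0, 18/11]
R5 ← R5 + (7/22)·R2: [0, 0, -54/11]
R4 ← R4 − R3: [0, 0, 0]
R5 ← R5 + (3)·R3: [0, 0, 0]
3 nonzero rows, so rank(AP) = 3.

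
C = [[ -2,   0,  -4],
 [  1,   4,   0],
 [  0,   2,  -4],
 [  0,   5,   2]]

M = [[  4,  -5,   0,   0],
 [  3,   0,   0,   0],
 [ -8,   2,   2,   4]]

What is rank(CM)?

3

First compute CM:
[[ 24,   2,  -8, -16],
 [ 16,  -5,   0,   0],
 [ 38,  -8,  -8, -16],
 [ -1,   4,   4,   8]]
Now row reduce the product.
R2 ← R2 − (2/3)·R1: [0, -19/3, 16/3, 32/3]
R3 ← R3 − (19/12)·R1: [0, -67/6, 14/3, 28/3]
R4 ← R4 + (1/24)·R1: [0, 49/12, 11/3, 22/3]
R3 ← R3 − (67/38)·R2: [0, 0, -90/19, -180/19]
R4 ← R4 + (49/76)·R2: [0, 0, 135/19, 270/19]
R4 ← R4 + (3/2)·R3: [0, 0, 0, 0]
3 nonzero rows, so rank(CM) = 3.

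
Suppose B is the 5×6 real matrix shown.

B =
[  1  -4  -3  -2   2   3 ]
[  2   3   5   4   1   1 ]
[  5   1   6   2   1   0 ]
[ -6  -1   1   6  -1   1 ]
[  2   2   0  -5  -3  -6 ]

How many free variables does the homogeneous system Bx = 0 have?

Row reduce to echelon form.
R2 ← R2 − (2)·R1: [0, 11, 11, 8, -3, -5]
R3 ← R3 − (5)·R1: [0, 21, 21, 12, -9, -15]
R4 ← R4 + (6)·R1: [0, -25, -17, -6, 11, 19]
R5 ← R5 − (2)·R1: [0, 10, 6, -1, -7, -12]
R3 ← R3 − (21/11)·R2: [0, 0, 0, -36/11, -36/11, -60/11]
R4 ← R4 + (25/11)·R2: [0, 0, 8, 134/11, 46/11, 84/11]
R5 ← R5 − (10/11)·R2: [0, 0, -4, -91/11, -47/11, -82/11]
Swap R3 ↔ R4
R5 ← R5 + (1/2)·R3: [0, 0, 0, -24/11, -24/11, -40/11]
R5 ← R5 − (2/3)·R4: [0, 0, 0, 0, 0, 0]
4 nonzero rows, so rank(B) = 4.
B has 6 columns; by rank–nullity, nullity = 6 − 4 = 2.

2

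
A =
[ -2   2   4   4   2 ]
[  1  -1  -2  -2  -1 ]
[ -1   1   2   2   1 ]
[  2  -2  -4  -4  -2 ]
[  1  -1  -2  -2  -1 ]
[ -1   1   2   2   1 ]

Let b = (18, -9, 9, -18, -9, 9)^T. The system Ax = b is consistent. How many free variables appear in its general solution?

Row reduce the augmented matrix [A | b].
R2 ← R2 + (1/2)·R1: [0, 0, 0, 0, 0, 0]
R3 ← R3 − (1/2)·R1: [0, 0, 0, 0, 0, 0]
R4 ← R4 + R1: [0, 0, 0, 0, 0, 0]
R5 ← R5 + (1/2)·R1: [0, 0, 0, 0, 0, 0]
R6 ← R6 − (1/2)·R1: [0, 0, 0, 0, 0, 0]
The echelon form has 1 nonzero rows, and every pivot lies in the first 5 columns, so rank(A) = rank([A|b]) = 1.
The system is consistent.
Free variables = (unknowns) − (rank) = 5 − 1 = 4.

4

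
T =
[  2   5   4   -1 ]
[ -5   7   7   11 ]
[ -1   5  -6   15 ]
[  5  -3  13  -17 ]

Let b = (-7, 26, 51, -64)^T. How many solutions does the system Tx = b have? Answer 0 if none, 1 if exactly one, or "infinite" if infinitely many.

1

Row reduce the augmented matrix [T | b].
R2 ← R2 + (5/2)·R1: [0, 39/2, 17, 17/2, 17/2]
R3 ← R3 + (1/2)·R1: [0, 15/2, -4, 29/2, 95/2]
R4 ← R4 − (5/2)·R1: [0, -31/2, 3, -29/2, -93/2]
R3 ← R3 − (5/13)·R2: [0, 0, -137/13, 146/13, 575/13]
R4 ← R4 + (31/39)·R2: [0, 0, 644/39, -302/39, -1550/39]
R4 ← R4 + (644/411)·R3: [0, 0, 0, 1350/137, 4050/137]
The echelon form has 4 nonzero rows, and every pivot lies in the first 4 columns, so rank(T) = rank([T|b]) = 4.
The system is consistent.
rank = 4 = number of unknowns, so the solution is unique.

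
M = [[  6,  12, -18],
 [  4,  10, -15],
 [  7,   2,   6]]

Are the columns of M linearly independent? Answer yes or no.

yes

Row reduce M to echelon form.
R2 ← R2 − (2/3)·R1: [0, 2, -3]
R3 ← R3 − (7/6)·R1: [0, -12, 27]
R3 ← R3 + (6)·R2: [0, 0, 9]
3 pivots among 3 columns.
Every column is a pivot column, so the columns are linearly independent.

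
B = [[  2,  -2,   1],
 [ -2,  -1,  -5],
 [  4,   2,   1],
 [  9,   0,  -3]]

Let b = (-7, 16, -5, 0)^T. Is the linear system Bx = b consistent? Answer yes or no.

yes

Row reduce the augmented matrix [B | b].
R2 ← R2 + R1: [0, -3, -4, 9]
R3 ← R3 − (2)·R1: [0, 6, -1, 9]
R4 ← R4 − (9/2)·R1: [0, 9, -15/2, 63/2]
R3 ← R3 + (2)·R2: [0, 0, -9, 27]
R4 ← R4 + (3)·R2: [0, 0, -39/2, 117/2]
R4 ← R4 − (13/6)·R3: [0, 0, 0, 0]
The echelon form has 3 nonzero rows, and every pivot lies in the first 3 columns, so rank(B) = rank([B|b]) = 3.
The system is consistent.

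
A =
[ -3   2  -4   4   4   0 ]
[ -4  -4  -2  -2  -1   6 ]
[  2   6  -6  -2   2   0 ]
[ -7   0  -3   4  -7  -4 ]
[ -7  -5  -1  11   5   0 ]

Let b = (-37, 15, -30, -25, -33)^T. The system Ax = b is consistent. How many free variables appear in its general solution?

Row reduce the augmented matrix [A | b].
R2 ← R2 − (4/3)·R1: [0, -20/3, 10/3, -22/3, -19/3, 6, 193/3]
R3 ← R3 + (2/3)·R1: [0, 22/3, -26/3, 2/3, 14/3, 0, -164/3]
R4 ← R4 − (7/3)·R1: [0, -14/3, 19/3, -16/3, -49/3, -4, 184/3]
R5 ← R5 − (7/3)·R1: [0, -29/3, 25/3, 5/3, -13/3, 0, 160/3]
R3 ← R3 + (11/10)·R2: [0, 0, -5, -37/5, -23/10, 33/5, 161/10]
R4 ← R4 − (7/10)·R2: [0, 0, 4, -1/5, -119/10, -41/5, 163/10]
R5 ← R5 − (29/20)·R2: [0, 0, 7/2, 123/10, 97/20, -87/10, -799/20]
R4 ← R4 + (4/5)·R3: [0, 0, 0, -153/25, -687/50, -73/25, 1459/50]
R5 ← R5 + (7/10)·R3: [0, 0, 0, 178/25, 81/25, -102/25, -717/25]
R5 ← R5 + (178/153)·R4: [0, 0, 0, 0, -650/51, -1144/153, 806/153]
The echelon form has 5 nonzero rows, and every pivot lies in the first 6 columns, so rank(A) = rank([A|b]) = 5.
The system is consistent.
Free variables = (unknowns) − (rank) = 6 − 5 = 1.

1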